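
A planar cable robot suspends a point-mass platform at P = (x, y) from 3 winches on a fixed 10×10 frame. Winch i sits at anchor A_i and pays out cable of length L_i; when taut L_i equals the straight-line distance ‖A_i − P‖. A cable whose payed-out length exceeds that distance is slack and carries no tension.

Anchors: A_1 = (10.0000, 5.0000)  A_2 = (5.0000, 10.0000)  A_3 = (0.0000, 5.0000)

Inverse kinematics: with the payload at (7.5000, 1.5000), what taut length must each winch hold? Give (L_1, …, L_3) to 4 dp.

(4.3012, 8.8600, 8.2765)

cable 1: Δx=2.5000, Δy=3.5000; L_1 = √(Δx²+Δy²) = 4.3012
cable 2: Δx=-2.5000, Δy=8.5000; L_2 = √(Δx²+Δy²) = 8.8600
cable 3: Δx=-7.5000, Δy=3.5000; L_3 = √(Δx²+Δy²) = 8.2765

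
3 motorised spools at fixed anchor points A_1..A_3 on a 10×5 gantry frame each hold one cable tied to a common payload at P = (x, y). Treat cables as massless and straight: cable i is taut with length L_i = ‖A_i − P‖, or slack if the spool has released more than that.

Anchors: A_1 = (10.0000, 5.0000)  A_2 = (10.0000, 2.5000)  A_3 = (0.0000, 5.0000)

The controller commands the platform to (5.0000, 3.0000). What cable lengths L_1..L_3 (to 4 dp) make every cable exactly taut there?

cable 1: Δx=5.0000, Δy=2.0000; L_1 = √(Δx²+Δy²) = 5.3852
cable 2: Δx=5.0000, Δy=-0.5000; L_2 = √(Δx²+Δy²) = 5.0249
cable 3: Δx=-5.0000, Δy=2.0000; L_3 = √(Δx²+Δy²) = 5.3852

(5.3852, 5.0249, 5.3852)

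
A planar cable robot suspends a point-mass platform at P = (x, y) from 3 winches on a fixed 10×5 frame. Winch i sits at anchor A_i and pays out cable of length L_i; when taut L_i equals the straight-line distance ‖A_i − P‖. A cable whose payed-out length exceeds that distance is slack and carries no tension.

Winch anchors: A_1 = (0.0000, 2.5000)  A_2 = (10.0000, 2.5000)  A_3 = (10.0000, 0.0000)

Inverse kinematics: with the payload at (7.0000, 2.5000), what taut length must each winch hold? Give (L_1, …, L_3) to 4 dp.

L_1: Δ = A_1−P = (-7.0000, 0.0000) → ‖Δ‖ = √49.0000 = 7.0000
L_2: Δ = A_2−P = (3.0000, 0.0000) → ‖Δ‖ = √9.0000 = 3.0000
L_3: Δ = A_3−P = (3.0000, -2.5000) → ‖Δ‖ = √15.2500 = 3.9051

(7.0000, 3.0000, 3.9051)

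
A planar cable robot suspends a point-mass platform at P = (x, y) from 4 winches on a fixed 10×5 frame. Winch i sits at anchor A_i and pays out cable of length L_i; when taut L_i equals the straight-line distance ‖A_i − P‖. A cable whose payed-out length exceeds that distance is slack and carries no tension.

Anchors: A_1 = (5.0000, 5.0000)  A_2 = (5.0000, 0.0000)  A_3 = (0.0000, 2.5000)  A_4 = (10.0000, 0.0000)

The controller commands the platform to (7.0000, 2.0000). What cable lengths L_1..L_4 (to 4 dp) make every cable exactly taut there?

(3.6056, 2.8284, 7.0178, 3.6056)

L_1: Δ = A_1−P = (-2.0000, 3.0000) → ‖Δ‖ = √13.0000 = 3.6056
L_2: Δ = A_2−P = (-2.0000, -2.0000) → ‖Δ‖ = √8.0000 = 2.8284
L_3: Δ = A_3−P = (-7.0000, 0.5000) → ‖Δ‖ = √49.2500 = 7.0178
L_4: Δ = A_4−P = (3.0000, -2.0000) → ‖Δ‖ = √13.0000 = 3.6056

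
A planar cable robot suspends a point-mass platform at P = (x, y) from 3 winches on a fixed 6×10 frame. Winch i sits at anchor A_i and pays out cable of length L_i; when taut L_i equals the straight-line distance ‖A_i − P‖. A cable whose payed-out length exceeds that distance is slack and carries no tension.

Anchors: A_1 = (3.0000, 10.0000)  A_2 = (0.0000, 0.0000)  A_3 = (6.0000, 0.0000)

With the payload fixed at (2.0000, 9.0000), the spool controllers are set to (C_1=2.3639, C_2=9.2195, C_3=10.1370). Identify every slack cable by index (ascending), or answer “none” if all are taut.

1, 3

cable 1: √((1.0000)²+(1.0000)²)=1.4142, C_1=2.3639: slack
cable 2: √((-2.0000)²+(-9.0000)²)=9.2195, C_2=9.2195: taut
cable 3: √((4.0000)²+(-9.0000)²)=9.8489, C_3=10.1370: slack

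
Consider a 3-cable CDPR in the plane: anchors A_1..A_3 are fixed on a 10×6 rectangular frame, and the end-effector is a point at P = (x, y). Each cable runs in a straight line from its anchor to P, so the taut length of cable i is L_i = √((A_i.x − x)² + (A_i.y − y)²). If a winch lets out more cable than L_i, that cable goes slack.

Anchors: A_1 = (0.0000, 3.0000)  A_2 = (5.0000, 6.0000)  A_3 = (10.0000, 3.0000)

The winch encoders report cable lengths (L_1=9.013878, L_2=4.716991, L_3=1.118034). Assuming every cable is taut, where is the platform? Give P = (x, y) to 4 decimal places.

each cable: (A_i−P)·(A_i−P) = L_i²; let k_i = ‖A_i‖²−L_i²
k_1 = 0.0000+9.0000−81.2500 = -72.2500
row 1: -10.0000x − 6.0000y = -111.0000  (k_2=38.7500)
row 2: -20.0000x + 0.0000y = -180.0000  (k_3=107.7500)
Cramer on rows 1–2 → x = 9.0000, y = 3.5000

(9.0000, 3.5000)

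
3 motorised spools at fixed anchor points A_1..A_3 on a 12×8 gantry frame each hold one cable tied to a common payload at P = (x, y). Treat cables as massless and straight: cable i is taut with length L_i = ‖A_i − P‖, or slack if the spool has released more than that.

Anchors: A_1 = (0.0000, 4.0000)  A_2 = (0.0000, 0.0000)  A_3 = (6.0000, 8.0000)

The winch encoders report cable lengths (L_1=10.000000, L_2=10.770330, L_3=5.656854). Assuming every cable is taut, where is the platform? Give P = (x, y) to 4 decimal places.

each cable: (A_i−P)·(A_i−P) = L_i²; let q_i = ‖A_i‖²−L_i²
q_1 = 0.0000+16.0000−100.0000 = -84.0000
row 1: 0.0000x + 8.0000y = 32.0000  (q_2=-116.0000)
row 2: -12.0000x − 8.0000y = -152.0000  (q_3=68.0000)
Cramer on rows 1–2 → x = 10.0000, y = 4.0000

(10.0000, 4.0000)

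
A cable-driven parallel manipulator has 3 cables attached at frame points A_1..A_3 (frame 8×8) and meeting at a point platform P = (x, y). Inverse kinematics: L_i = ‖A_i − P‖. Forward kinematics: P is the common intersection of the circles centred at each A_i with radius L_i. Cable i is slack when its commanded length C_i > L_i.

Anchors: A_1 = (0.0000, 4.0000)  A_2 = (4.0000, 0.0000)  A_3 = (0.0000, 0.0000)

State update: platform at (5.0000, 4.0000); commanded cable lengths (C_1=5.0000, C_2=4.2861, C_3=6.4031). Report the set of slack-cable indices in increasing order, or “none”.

cable 1: √((-5.0000)²+(0.0000)²)=5.0000, C_1=5.0000: taut
cable 2: √((-1.0000)²+(-4.0000)²)=4.1231, C_2=4.2861: slack
cable 3: √((-5.0000)²+(-4.0000)²)=6.4031, C_3=6.4031: taut

2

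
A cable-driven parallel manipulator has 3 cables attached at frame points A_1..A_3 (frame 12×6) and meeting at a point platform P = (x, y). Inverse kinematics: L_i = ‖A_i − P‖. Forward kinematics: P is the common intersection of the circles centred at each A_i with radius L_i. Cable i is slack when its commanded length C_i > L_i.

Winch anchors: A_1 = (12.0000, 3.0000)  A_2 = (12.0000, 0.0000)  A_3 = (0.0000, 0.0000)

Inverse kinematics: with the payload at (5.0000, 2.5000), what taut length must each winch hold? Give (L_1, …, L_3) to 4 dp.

(7.0178, 7.4330, 5.5902)

L_1: Δ = A_1−P = (7.0000, 0.5000) → ‖Δ‖ = √49.2500 = 7.0178
L_2: Δ = A_2−P = (7.0000, -2.5000) → ‖Δ‖ = √55.2500 = 7.4330
L_3: Δ = A_3−P = (-5.0000, -2.5000) → ‖Δ‖ = √31.2500 = 5.5902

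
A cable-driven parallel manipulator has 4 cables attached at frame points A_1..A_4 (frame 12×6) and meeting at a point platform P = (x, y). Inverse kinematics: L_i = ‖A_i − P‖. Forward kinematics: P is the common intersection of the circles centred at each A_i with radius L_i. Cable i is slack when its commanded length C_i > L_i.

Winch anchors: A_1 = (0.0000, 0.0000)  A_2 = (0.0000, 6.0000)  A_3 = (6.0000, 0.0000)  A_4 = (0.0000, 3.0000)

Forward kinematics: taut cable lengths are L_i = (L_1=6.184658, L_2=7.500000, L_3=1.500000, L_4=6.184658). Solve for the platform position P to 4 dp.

(6.0000, 1.5000)

expand ‖A_i−P‖²=L_i² and subtract eq 1 (k_i ≔ ‖A_i‖²−L_i²)
k_1 = 0.0000+0.0000−38.2500 = -38.2500
eq1−eq2 → [0.0000  -12.0000]·P = -18.0000
eq1−eq3 → [-12.0000  0.0000]·P = -72.0000
eq1−eq4 → [0.0000  -6.0000]·P = -9.0000
2×2 solve → P = (6.0000, 1.5000)
check cable 4: ‖A_4−P‖² = 38.2500 ≈ L_4² = 38.2500 ✓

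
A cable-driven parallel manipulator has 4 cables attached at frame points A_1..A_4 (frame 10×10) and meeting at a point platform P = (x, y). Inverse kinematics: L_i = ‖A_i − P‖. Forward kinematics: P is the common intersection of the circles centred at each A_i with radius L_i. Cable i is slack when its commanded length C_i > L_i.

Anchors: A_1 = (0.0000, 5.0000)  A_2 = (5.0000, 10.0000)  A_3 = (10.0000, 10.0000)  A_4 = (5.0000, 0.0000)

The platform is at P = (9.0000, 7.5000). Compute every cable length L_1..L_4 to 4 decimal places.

(9.3408, 4.7170, 2.6926, 8.5000)

L_1 = √((0.0000−9.0000)² + (5.0000−7.5000)²) = 9.3408
L_2 = √((5.0000−9.0000)² + (10.0000−7.5000)²) = 4.7170
L_3 = √((10.0000−9.0000)² + (10.0000−7.5000)²) = 2.6926
L_4 = √((5.0000−9.0000)² + (0.0000−7.5000)²) = 8.5000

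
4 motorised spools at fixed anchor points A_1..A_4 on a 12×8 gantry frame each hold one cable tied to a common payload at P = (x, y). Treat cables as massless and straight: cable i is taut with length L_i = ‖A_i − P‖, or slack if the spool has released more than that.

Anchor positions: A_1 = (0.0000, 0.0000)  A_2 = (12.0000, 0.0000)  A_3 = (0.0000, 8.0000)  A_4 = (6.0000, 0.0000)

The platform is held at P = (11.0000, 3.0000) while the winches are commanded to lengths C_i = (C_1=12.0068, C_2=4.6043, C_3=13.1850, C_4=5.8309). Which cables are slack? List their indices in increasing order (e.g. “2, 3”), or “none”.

1, 2, 3

cable 1: √((-11.0000)²+(-3.0000)²)=11.4018, C_1=12.0068: slack
cable 2: √((1.0000)²+(-3.0000)²)=3.1623, C_2=4.6043: slack
cable 3: √((-11.0000)²+(5.0000)²)=12.0830, C_3=13.1850: slack
cable 4: √((-5.0000)²+(-3.0000)²)=5.8310, C_4=5.8309: taut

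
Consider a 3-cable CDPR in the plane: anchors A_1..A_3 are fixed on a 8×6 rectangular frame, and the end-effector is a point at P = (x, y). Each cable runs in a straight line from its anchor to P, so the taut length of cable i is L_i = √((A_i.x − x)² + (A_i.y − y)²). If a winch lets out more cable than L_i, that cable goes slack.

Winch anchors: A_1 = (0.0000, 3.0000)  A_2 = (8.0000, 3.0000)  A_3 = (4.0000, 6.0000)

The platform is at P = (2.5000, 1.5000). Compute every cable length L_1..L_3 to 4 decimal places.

(2.9155, 5.7009, 4.7434)

L_1 = √((0.0000−2.5000)² + (3.0000−1.5000)²) = 2.9155
L_2 = √((8.0000−2.5000)² + (3.0000−1.5000)²) = 5.7009
L_3 = √((4.0000−2.5000)² + (6.0000−1.5000)²) = 4.7434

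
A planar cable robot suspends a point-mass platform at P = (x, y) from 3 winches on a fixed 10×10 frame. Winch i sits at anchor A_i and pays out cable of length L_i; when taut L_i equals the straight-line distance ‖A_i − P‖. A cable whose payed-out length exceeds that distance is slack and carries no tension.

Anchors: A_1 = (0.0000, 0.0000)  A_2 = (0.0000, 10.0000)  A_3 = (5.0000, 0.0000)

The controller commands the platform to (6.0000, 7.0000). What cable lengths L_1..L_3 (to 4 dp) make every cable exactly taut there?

(9.2195, 6.7082, 7.0711)

L_1: Δ = A_1−P = (-6.0000, -7.0000) → ‖Δ‖ = √85.0000 = 9.2195
L_2: Δ = A_2−P = (-6.0000, 3.0000) → ‖Δ‖ = √45.0000 = 6.7082
L_3: Δ = A_3−P = (-1.0000, -7.0000) → ‖Δ‖ = √50.0000 = 7.0711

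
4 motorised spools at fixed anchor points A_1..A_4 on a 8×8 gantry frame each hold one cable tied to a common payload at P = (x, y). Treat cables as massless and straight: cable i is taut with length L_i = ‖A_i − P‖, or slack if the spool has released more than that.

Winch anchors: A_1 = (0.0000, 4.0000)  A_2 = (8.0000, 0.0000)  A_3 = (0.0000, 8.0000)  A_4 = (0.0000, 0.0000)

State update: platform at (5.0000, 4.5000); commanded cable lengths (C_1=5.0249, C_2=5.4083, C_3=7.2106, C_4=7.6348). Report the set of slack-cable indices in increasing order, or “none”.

3, 4

cable 1: √((-5.0000)²+(-0.5000)²)=5.0249, C_1=5.0249: taut
cable 2: √((3.0000)²+(-4.5000)²)=5.4083, C_2=5.4083: taut
cable 3: √((-5.0000)²+(3.5000)²)=6.1033, C_3=7.2106: slack
cable 4: √((-5.0000)²+(-4.5000)²)=6.7268, C_4=7.6348: slack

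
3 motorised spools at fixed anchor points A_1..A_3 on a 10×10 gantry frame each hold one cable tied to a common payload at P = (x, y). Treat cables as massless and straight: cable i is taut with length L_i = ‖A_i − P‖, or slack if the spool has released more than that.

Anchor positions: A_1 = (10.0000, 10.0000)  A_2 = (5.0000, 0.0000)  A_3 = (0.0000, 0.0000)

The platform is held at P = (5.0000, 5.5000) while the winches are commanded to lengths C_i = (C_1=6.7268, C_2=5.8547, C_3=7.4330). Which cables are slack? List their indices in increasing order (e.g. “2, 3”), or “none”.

cable 1: √((5.0000)²+(4.5000)²)=6.7268, C_1=6.7268: taut
cable 2: √((0.0000)²+(-5.5000)²)=5.5000, C_2=5.8547: slack
cable 3: √((-5.0000)²+(-5.5000)²)=7.4330, C_3=7.4330: taut

2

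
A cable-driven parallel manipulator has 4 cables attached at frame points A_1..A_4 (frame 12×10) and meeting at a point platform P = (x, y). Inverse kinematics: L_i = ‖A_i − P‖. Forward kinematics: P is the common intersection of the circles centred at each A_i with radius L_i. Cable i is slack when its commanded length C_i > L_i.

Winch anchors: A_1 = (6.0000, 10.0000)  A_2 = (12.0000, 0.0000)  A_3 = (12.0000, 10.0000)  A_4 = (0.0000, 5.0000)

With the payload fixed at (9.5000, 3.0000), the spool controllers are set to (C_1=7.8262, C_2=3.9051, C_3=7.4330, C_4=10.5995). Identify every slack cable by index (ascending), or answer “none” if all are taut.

i=1: geometric 7.8262 vs commanded 7.8262 ⇒ taut
i=2: geometric 3.9051 vs commanded 3.9051 ⇒ taut
i=3: geometric 7.4330 vs commanded 7.4330 ⇒ taut
i=4: geometric 9.7082 vs commanded 10.5995 ⇒ slack

4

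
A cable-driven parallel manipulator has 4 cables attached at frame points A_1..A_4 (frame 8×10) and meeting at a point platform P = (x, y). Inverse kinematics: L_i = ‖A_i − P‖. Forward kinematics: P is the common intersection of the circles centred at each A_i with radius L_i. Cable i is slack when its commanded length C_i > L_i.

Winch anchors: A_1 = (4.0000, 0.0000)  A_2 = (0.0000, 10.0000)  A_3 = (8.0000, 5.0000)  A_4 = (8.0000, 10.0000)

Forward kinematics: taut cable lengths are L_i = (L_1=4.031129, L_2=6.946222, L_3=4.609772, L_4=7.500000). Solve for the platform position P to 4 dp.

expand ‖A_i−P‖²=L_i² and subtract eq 1 (c_i ≔ ‖A_i‖²−L_i²)
c_1 = 16.0000+0.0000−16.2500 = -0.2500
eq1−eq2 → [8.0000  -20.0000]·P = -52.0000
eq1−eq3 → [-8.0000  -10.0000]·P = -68.0000
eq1−eq4 → [-8.0000  -20.0000]·P = -108.0000
2×2 solve → P = (3.5000, 4.0000)
check cable 4: ‖A_4−P‖² = 56.2500 ≈ L_4² = 56.2500 ✓

(3.5000, 4.0000)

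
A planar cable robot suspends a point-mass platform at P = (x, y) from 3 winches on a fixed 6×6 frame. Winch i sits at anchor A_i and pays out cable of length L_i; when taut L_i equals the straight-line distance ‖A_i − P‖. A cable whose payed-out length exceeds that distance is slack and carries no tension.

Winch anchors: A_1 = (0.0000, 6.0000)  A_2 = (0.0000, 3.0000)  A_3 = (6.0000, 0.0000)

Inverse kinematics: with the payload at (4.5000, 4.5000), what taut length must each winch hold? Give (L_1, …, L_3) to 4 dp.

(4.7434, 4.7434, 4.7434)

cable 1: Δx=-4.5000, Δy=1.5000; L_1 = √(Δx²+Δy²) = 4.7434
cable 2: Δx=-4.5000, Δy=-1.5000; L_2 = √(Δx²+Δy²) = 4.7434
cable 3: Δx=1.5000, Δy=-4.5000; L_3 = √(Δx²+Δy²) = 4.7434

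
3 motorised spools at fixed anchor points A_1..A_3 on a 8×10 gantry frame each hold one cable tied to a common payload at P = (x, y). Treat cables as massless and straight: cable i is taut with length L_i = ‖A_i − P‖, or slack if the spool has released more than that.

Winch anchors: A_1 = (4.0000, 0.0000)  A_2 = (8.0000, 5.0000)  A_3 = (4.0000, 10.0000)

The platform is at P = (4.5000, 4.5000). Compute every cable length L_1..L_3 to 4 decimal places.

(4.5277, 3.5355, 5.5227)

L_1: Δ = A_1−P = (-0.5000, -4.5000) → ‖Δ‖ = √20.5000 = 4.5277
L_2: Δ = A_2−P = (3.5000, 0.5000) → ‖Δ‖ = √12.5000 = 3.5355
L_3: Δ = A_3−P = (-0.5000, 5.5000) → ‖Δ‖ = √30.5000 = 5.5227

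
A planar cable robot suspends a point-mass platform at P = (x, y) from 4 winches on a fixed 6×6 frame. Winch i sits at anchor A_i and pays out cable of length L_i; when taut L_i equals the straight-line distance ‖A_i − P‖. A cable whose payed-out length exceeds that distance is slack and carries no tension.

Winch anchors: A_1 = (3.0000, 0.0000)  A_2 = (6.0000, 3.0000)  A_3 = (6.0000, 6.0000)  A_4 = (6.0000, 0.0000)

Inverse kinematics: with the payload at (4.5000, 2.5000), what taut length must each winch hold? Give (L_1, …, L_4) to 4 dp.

L_1 = √((3.0000−4.5000)² + (0.0000−2.5000)²) = 2.9155
L_2 = √((6.0000−4.5000)² + (3.0000−2.5000)²) = 1.5811
L_3 = √((6.0000−4.5000)² + (6.0000−2.5000)²) = 3.8079
L_4 = √((6.0000−4.5000)² + (0.0000−2.5000)²) = 2.9155

(2.9155, 1.5811, 3.8079, 2.9155)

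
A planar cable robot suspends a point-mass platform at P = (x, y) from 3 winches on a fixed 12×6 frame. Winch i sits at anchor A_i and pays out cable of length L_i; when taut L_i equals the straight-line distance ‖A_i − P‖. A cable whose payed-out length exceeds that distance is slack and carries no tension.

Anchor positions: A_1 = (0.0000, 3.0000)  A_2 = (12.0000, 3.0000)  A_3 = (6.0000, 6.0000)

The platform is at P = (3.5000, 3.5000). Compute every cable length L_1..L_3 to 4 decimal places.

(3.5355, 8.5147, 3.5355)

L_1: Δ = A_1−P = (-3.5000, -0.5000) → ‖Δ‖ = √12.5000 = 3.5355
L_2: Δ = A_2−P = (8.5000, -0.5000) → ‖Δ‖ = √72.5000 = 8.5147
L_3: Δ = A_3−P = (2.5000, 2.5000) → ‖Δ‖ = √12.5000 = 3.5355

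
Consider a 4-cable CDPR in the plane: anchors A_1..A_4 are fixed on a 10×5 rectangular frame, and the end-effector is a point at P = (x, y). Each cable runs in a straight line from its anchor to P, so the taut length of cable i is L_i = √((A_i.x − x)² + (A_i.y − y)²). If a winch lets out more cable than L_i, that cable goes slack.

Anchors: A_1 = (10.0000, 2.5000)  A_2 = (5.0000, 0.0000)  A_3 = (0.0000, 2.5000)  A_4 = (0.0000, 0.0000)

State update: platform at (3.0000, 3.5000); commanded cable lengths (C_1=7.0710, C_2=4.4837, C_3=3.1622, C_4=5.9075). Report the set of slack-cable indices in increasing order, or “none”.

2, 4

i=1: geometric 7.0711 vs commanded 7.0710 ⇒ taut
i=2: geometric 4.0311 vs commanded 4.4837 ⇒ slack
i=3: geometric 3.1623 vs commanded 3.1622 ⇒ taut
i=4: geometric 4.6098 vs commanded 5.9075 ⇒ slack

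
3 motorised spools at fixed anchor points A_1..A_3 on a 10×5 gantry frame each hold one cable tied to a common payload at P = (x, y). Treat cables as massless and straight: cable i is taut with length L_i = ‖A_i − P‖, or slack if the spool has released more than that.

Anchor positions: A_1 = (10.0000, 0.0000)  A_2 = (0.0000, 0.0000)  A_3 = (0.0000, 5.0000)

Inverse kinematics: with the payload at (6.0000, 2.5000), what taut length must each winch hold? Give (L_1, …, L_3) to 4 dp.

(4.7170, 6.5000, 6.5000)

cable 1: Δx=4.0000, Δy=-2.5000; L_1 = √(Δx²+Δy²) = 4.7170
cable 2: Δx=-6.0000, Δy=-2.5000; L_2 = √(Δx²+Δy²) = 6.5000
cable 3: Δx=-6.0000, Δy=2.5000; L_3 = √(Δx²+Δy²) = 6.5000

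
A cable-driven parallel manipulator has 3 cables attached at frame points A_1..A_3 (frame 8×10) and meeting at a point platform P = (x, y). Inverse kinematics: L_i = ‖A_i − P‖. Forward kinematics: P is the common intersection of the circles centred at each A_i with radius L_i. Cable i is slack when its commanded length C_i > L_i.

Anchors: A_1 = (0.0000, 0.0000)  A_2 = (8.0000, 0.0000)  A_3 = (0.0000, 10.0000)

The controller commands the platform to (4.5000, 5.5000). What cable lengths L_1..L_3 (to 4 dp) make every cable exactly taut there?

cable 1: Δx=-4.5000, Δy=-5.5000; L_1 = √(Δx²+Δy²) = 7.1063
cable 2: Δx=3.5000, Δy=-5.5000; L_2 = √(Δx²+Δy²) = 6.5192
cable 3: Δx=-4.5000, Δy=4.5000; L_3 = √(Δx²+Δy²) = 6.3640

(7.1063, 6.5192, 6.3640)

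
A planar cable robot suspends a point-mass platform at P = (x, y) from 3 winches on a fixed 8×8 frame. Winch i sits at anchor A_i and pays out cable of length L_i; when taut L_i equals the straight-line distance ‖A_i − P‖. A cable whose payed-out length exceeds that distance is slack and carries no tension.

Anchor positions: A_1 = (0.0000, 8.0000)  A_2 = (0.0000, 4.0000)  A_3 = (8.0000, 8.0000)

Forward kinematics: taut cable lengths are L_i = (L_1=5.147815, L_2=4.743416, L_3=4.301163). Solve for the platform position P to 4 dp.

circle eqns → linear via eq_j − eq_1; set k_j = A_j·A_j − L_j²
k_1 = 0.0000+64.0000−26.5000 = 37.5000
0.0000·x + 8.0000·y = k_1−k_2 = 44.0000
-16.0000·x + 0.0000·y = k_1−k_3 = -72.0000
solve first two rows → x=4.5000, y=5.5000

(4.5000, 5.5000)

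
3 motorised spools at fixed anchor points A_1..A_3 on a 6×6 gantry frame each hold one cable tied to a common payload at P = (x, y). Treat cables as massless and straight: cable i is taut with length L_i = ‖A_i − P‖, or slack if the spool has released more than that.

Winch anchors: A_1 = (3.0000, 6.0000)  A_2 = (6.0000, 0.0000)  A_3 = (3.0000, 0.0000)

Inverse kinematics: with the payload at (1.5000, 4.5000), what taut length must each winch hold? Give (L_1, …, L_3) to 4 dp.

(2.1213, 6.3640, 4.7434)

cable 1: Δx=1.5000, Δy=1.5000; L_1 = √(Δx²+Δy²) = 2.1213
cable 2: Δx=4.5000, Δy=-4.5000; L_2 = √(Δx²+Δy²) = 6.3640
cable 3: Δx=1.5000, Δy=-4.5000; L_3 = √(Δx²+Δy²) = 4.7434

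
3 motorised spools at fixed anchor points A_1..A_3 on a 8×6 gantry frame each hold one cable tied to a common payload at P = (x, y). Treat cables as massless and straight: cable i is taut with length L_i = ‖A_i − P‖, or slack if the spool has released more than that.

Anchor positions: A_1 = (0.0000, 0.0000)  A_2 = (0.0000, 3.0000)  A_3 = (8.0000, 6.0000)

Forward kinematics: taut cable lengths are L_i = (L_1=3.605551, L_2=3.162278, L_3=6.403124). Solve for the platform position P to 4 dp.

(3.0000, 2.0000)

circle eqns → linear via eq_j − eq_1; set q_j = A_j·A_j − L_j²
q_1 = 0.0000+0.0000−13.0000 = -13.0000
0.0000·x − 6.0000·y = q_1−q_2 = -12.0000
-16.0000·x − 12.0000·y = q_1−q_3 = -72.0000
solve first two rows → x=3.0000, y=2.0000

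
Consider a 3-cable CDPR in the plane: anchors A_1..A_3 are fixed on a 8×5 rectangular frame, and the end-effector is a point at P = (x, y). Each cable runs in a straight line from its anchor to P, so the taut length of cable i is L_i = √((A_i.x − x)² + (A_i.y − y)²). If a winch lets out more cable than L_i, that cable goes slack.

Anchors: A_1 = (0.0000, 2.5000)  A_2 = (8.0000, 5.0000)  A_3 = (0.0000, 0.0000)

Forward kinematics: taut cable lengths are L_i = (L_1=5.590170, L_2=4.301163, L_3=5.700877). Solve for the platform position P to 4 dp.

each cable: (A_i−P)·(A_i−P) = L_i²; let k_i = ‖A_i‖²−L_i²
k_1 = 0.0000+6.2500−31.2500 = -25.0000
row 1: -16.0000x − 5.0000y = -95.5000  (k_2=70.5000)
row 2: 0.0000x + 5.0000y = 7.5000  (k_3=-32.5000)
Cramer on rows 1–2 → x = 5.5000, y = 1.5000

(5.5000, 1.5000)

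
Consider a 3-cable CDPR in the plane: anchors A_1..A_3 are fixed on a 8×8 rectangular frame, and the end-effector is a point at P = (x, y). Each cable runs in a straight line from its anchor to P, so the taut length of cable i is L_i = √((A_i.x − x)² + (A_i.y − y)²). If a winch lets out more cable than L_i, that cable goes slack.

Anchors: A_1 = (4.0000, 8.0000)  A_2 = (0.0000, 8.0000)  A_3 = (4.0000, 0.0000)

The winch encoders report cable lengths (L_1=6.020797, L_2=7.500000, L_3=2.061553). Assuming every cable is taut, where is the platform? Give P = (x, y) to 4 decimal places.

(4.5000, 2.0000)

circle eqns → linear via eq_j − eq_1; set c_j = A_j·A_j − L_j²
c_1 = 16.0000+64.0000−36.2500 = 43.7500
8.0000·x + 0.0000·y = c_1−c_2 = 36.0000
0.0000·x + 16.0000·y = c_1−c_3 = 32.0000
solve first two rows → x=4.5000, y=2.0000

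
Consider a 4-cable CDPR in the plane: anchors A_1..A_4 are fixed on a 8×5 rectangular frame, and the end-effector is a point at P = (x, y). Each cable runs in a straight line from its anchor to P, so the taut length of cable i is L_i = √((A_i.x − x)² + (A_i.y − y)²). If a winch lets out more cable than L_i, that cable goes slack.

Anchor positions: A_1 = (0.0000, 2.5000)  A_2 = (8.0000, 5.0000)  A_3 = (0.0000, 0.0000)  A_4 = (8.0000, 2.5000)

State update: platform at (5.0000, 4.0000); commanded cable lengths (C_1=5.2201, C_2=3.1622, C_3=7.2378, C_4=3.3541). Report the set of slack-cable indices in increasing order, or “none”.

i=1: geometric 5.2202 vs commanded 5.2201 ⇒ taut
i=2: geometric 3.1623 vs commanded 3.1622 ⇒ taut
i=3: geometric 6.4031 vs commanded 7.2378 ⇒ slack
i=4: geometric 3.3541 vs commanded 3.3541 ⇒ taut

3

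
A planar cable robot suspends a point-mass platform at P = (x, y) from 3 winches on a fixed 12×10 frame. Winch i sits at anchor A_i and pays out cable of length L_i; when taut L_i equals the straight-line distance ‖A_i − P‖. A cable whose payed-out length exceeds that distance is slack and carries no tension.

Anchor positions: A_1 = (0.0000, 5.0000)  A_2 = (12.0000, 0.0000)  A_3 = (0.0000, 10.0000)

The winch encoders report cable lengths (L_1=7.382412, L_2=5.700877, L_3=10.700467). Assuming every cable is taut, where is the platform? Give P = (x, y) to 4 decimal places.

(6.5000, 1.5000)

expand ‖A_i−P‖²=L_i² and subtract eq 1 (c_i ≔ ‖A_i‖²−L_i²)
c_1 = 0.0000+25.0000−54.5000 = -29.5000
eq1−eq2 → [-24.0000  10.0000]·P = -141.0000
eq1−eq3 → [0.0000  -10.0000]·P = -15.0000
2×2 solve → P = (6.5000, 1.5000)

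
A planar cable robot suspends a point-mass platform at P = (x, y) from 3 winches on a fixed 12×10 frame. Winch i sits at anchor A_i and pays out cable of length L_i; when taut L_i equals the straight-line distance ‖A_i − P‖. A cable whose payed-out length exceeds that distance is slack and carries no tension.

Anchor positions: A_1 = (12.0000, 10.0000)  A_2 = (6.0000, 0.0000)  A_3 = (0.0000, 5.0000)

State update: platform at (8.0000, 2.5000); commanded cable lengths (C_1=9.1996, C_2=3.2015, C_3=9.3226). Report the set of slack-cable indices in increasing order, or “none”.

cable 1: L_1 = ‖A_1−P‖ = 8.5000;  C_1 = 9.1996 → slack
cable 2: L_2 = ‖A_2−P‖ = 3.2016;  C_2 = 3.2015 → taut
cable 3: L_3 = ‖A_3−P‖ = 8.3815;  C_3 = 9.3226 → slack

1, 3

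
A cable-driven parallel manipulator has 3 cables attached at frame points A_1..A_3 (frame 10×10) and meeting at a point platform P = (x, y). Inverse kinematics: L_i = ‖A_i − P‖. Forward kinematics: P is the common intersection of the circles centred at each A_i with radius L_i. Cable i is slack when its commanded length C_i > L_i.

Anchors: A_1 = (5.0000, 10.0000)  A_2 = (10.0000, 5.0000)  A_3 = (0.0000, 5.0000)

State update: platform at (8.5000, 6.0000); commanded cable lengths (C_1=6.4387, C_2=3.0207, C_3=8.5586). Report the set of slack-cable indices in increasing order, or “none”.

cable 1: √((-3.5000)²+(4.0000)²)=5.3151, C_1=6.4387: slack
cable 2: √((1.5000)²+(-1.0000)²)=1.8028, C_2=3.0207: slack
cable 3: √((-8.5000)²+(-1.0000)²)=8.5586, C_3=8.5586: taut

1, 2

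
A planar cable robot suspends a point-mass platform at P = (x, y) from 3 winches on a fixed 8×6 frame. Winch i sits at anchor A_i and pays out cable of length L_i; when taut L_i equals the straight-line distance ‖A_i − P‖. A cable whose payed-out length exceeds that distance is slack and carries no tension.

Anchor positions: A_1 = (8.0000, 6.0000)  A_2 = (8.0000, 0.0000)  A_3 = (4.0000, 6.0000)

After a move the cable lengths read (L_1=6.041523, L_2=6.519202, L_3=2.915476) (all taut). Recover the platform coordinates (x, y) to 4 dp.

each cable: (A_i−P)·(A_i−P) = L_i²; let k_i = ‖A_i‖²−L_i²
k_1 = 64.0000+36.0000−36.5000 = 63.5000
row 1: 0.0000x + 12.0000y = 42.0000  (k_2=21.5000)
row 2: 8.0000x + 0.0000y = 20.0000  (k_3=43.5000)
Cramer on rows 1–2 → x = 2.5000, y = 3.5000

(2.5000, 3.5000)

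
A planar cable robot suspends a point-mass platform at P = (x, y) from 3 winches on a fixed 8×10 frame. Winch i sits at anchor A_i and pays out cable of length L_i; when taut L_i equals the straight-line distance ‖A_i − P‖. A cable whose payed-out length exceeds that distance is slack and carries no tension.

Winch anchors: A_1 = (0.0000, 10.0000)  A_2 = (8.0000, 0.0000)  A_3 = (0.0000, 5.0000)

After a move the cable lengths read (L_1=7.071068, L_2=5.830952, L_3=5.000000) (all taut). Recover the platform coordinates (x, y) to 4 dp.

circle eqns → linear via eq_j − eq_1; set c_j = A_j·A_j − L_j²
c_1 = 0.0000+100.0000−50.0000 = 50.0000
-16.0000·x + 20.0000·y = c_1−c_2 = 20.0000
0.0000·x + 10.0000·y = c_1−c_3 = 50.0000
solve first two rows → x=5.0000, y=5.0000

(5.0000, 5.0000)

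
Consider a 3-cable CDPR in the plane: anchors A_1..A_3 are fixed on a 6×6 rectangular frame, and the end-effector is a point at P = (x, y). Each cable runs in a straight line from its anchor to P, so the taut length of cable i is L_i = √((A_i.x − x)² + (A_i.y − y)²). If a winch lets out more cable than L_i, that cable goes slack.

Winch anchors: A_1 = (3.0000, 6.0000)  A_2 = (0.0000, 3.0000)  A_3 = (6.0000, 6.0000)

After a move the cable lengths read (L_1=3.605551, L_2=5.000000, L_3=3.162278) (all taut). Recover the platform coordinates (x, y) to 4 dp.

(5.0000, 3.0000)

expand ‖A_i−P‖²=L_i² and subtract eq 1 (k_i ≔ ‖A_i‖²−L_i²)
k_1 = 9.0000+36.0000−13.0000 = 32.0000
eq1−eq2 → [6.0000  6.0000]·P = 48.0000
eq1−eq3 → [-6.0000  0.0000]·P = -30.0000
2×2 solve → P = (5.0000, 3.0000)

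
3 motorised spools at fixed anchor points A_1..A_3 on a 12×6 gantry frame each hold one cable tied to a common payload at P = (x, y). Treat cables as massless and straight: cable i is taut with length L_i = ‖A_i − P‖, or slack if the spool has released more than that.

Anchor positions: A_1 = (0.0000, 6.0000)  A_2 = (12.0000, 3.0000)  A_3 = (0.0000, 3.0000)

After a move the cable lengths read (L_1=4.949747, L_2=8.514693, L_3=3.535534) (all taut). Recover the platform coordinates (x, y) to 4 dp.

(3.5000, 2.5000)

circle eqns → linear via eq_j − eq_1; set q_j = A_j·A_j − L_j²
q_1 = 0.0000+36.0000−24.5000 = 11.5000
-24.0000·x + 6.0000·y = q_1−q_2 = -69.0000
0.0000·x + 6.0000·y = q_1−q_3 = 15.0000
solve first two rows → x=3.5000, y=2.5000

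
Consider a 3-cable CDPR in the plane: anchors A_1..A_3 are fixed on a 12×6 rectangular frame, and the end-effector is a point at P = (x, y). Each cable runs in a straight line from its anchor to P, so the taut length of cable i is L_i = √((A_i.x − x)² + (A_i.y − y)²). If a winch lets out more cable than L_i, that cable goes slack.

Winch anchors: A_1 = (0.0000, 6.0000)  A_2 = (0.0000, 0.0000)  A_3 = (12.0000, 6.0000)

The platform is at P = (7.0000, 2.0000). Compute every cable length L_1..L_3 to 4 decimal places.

cable 1: Δx=-7.0000, Δy=4.0000; L_1 = √(Δx²+Δy²) = 8.0623
cable 2: Δx=-7.0000, Δy=-2.0000; L_2 = √(Δx²+Δy²) = 7.2801
cable 3: Δx=5.0000, Δy=4.0000; L_3 = √(Δx²+Δy²) = 6.4031

(8.0623, 7.2801, 6.4031)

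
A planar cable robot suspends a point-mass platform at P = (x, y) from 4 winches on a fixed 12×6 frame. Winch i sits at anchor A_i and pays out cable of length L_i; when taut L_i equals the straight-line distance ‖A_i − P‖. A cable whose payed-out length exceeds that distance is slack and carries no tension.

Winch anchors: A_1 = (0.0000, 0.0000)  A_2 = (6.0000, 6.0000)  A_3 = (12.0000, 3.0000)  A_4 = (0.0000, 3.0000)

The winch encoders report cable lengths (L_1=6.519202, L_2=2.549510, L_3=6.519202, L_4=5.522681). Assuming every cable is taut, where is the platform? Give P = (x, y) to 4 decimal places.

(5.5000, 3.5000)

each cable: (A_i−P)·(A_i−P) = L_i²; let q_i = ‖A_i‖²−L_i²
q_1 = 0.0000+0.0000−42.5000 = -42.5000
row 1: -12.0000x − 12.0000y = -108.0000  (q_2=65.5000)
row 2: -24.0000x − 6.0000y = -153.0000  (q_3=110.5000)
row 3: 0.0000x − 6.0000y = -21.0000  (q_4=-21.5000)
Cramer on rows 1–2 → x = 5.5000, y = 3.5000
check cable 4: ‖A_4−P‖² = 30.5000 ≈ L_4² = 30.5000 ✓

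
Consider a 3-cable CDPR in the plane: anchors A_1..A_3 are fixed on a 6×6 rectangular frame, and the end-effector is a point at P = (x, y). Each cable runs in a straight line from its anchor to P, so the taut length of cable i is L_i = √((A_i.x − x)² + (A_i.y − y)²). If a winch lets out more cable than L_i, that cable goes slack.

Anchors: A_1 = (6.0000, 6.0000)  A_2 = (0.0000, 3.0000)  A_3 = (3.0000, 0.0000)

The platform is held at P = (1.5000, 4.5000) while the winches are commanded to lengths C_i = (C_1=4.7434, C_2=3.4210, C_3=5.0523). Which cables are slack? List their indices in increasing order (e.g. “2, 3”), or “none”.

2, 3

i=1: geometric 4.7434 vs commanded 4.7434 ⇒ taut
i=2: geometric 2.1213 vs commanded 3.4210 ⇒ slack
i=3: geometric 4.7434 vs commanded 5.0523 ⇒ slack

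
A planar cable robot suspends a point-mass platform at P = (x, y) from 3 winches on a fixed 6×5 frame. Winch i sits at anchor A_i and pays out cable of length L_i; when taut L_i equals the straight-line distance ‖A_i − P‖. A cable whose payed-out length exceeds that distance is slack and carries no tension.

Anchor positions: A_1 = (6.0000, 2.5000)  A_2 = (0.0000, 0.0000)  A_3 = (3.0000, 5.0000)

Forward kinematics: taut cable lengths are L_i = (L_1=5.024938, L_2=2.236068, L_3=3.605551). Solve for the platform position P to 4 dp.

circle eqns → linear via eq_j − eq_1; set k_j = A_j·A_j − L_j²
k_1 = 36.0000+6.2500−25.2500 = 17.0000
12.0000·x + 5.0000·y = k_1−k_2 = 22.0000
6.0000·x − 5.0000·y = k_1−k_3 = -4.0000
solve first two rows → x=1.0000, y=2.0000

(1.0000, 2.0000)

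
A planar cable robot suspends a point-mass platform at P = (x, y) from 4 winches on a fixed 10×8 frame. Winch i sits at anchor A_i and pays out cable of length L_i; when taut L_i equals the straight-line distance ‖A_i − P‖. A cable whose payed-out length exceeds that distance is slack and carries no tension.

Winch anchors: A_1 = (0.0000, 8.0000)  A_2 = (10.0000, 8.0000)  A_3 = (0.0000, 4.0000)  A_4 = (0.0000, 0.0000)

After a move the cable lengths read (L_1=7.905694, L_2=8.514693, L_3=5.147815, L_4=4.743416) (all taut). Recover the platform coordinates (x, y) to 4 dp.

circle eqns → linear via eq_j − eq_1; set k_j = A_j·A_j − L_j²
k_1 = 0.0000+64.0000−62.5000 = 1.5000
-20.0000·x + 0.0000·y = k_1−k_2 = -90.0000
0.0000·x + 8.0000·y = k_1−k_3 = 12.0000
0.0000·x + 16.0000·y = k_1−k_4 = 24.0000
solve first two rows → x=4.5000, y=1.5000
check cable 4: ‖A_4−P‖² = 22.5000 ≈ L_4² = 22.5000 ✓

(4.5000, 1.5000)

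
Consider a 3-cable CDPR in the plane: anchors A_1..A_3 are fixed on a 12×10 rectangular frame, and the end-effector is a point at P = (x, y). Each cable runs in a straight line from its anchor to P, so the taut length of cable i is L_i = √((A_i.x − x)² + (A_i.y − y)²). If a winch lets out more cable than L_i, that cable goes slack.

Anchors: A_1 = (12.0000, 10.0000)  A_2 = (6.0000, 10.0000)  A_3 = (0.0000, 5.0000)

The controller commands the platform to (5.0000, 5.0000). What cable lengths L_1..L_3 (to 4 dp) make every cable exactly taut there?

cable 1: Δx=7.0000, Δy=5.0000; L_1 = √(Δx²+Δy²) = 8.6023
cable 2: Δx=1.0000, Δy=5.0000; L_2 = √(Δx²+Δy²) = 5.0990
cable 3: Δx=-5.0000, Δy=0.0000; L_3 = √(Δx²+Δy²) = 5.0000

(8.6023, 5.0990, 5.0000)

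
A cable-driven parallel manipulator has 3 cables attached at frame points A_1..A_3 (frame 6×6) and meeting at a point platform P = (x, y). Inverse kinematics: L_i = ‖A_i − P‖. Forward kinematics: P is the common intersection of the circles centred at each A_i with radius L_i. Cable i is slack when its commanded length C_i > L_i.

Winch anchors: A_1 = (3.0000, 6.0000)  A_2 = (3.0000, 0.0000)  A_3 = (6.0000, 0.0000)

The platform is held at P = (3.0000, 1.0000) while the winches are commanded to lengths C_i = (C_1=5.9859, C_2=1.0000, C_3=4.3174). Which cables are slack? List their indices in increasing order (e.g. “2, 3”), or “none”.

1, 3

cable 1: L_1 = ‖A_1−P‖ = 5.0000;  C_1 = 5.9859 → slack
cable 2: L_2 = ‖A_2−P‖ = 1.0000;  C_2 = 1.0000 → taut
cable 3: L_3 = ‖A_3−P‖ = 3.1623;  C_3 = 4.3174 → slack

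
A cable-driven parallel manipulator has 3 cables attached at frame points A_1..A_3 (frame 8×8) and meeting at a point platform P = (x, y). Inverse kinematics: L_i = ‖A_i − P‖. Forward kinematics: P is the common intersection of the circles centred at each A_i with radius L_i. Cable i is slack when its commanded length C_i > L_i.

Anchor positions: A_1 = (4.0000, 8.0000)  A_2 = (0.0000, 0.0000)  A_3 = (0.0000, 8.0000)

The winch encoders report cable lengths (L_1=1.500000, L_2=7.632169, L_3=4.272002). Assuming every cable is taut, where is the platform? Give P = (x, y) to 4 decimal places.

(4.0000, 6.5000)

expand ‖A_i−P‖²=L_i² and subtract eq 1 (k_i ≔ ‖A_i‖²−L_i²)
k_1 = 16.0000+64.0000−2.2500 = 77.7500
eq1−eq2 → [8.0000  16.0000]·P = 136.0000
eq1−eq3 → [8.0000  0.0000]·P = 32.0000
2×2 solve → P = (4.0000, 6.5000)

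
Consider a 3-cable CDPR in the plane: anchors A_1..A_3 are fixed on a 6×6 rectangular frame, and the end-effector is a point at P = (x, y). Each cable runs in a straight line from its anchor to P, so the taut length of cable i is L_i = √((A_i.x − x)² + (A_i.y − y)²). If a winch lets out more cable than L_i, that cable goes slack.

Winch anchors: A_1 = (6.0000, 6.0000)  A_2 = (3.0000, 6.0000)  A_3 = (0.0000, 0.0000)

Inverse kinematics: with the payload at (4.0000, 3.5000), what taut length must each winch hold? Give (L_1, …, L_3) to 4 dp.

L_1: Δ = A_1−P = (2.0000, 2.5000) → ‖Δ‖ = √10.2500 = 3.2016
L_2: Δ = A_2−P = (-1.0000, 2.5000) → ‖Δ‖ = √7.2500 = 2.6926
L_3: Δ = A_3−P = (-4.0000, -3.5000) → ‖Δ‖ = √28.2500 = 5.3151

(3.2016, 2.6926, 5.3151)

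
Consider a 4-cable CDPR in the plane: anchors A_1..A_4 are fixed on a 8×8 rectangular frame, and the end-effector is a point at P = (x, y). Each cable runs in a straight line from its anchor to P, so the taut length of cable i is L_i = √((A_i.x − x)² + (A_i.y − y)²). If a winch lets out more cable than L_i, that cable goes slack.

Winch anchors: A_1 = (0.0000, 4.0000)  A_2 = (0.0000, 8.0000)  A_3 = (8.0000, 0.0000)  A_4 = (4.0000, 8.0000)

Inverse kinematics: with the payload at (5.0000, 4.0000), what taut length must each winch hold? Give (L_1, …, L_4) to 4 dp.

(5.0000, 6.4031, 5.0000, 4.1231)

L_1 = √((0.0000−5.0000)² + (4.0000−4.0000)²) = 5.0000
L_2 = √((0.0000−5.0000)² + (8.0000−4.0000)²) = 6.4031
L_3 = √((8.0000−5.0000)² + (0.0000−4.0000)²) = 5.0000
L_4 = √((4.0000−5.0000)² + (8.0000−4.0000)²) = 4.1231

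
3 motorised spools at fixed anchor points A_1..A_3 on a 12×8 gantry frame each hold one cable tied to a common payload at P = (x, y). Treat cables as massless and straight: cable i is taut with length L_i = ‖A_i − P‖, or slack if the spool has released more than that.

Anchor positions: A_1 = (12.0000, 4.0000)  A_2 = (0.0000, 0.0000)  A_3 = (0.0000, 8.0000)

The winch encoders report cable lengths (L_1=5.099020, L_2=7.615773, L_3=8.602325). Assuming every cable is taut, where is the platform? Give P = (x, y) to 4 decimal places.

(7.0000, 3.0000)

each cable: (A_i−P)·(A_i−P) = L_i²; let k_i = ‖A_i‖²−L_i²
k_1 = 144.0000+16.0000−26.0000 = 134.0000
row 1: 24.0000x + 8.0000y = 192.0000  (k_2=-58.0000)
row 2: 24.0000x − 8.0000y = 144.0000  (k_3=-10.0000)
Cramer on rows 1–2 → x = 7.0000, y = 3.0000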